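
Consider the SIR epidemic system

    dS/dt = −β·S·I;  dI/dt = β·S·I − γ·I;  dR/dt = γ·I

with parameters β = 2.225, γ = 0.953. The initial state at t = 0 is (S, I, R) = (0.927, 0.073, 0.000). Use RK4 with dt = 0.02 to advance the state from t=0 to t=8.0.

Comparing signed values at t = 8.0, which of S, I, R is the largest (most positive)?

t=0.000: state=(0.927, 0.073, 0.000)
step 1 (dt=0.02): k1=(-0.151, 0.081, 0.070), k2=(-0.152, 0.082, 0.070), k3=(-0.152, 0.082, 0.070), k4=(-0.153, 0.082, 0.071); state += dt/6·(k1+2k2+2k3+k4)
t=0.020: state=(0.924, 0.075, 0.001)
t=0.040: state=(0.921, 0.076, 0.003)
t=0.060: state=(0.918, 0.078, 0.004)
continuing one RK4 step at a time; state shown every 25 steps (Δt=0.5):
t=0.500: state=(0.833, 0.121, 0.046)
t=1.000: state=(0.706, 0.177, 0.117)
t=1.500: state=(0.564, 0.223, 0.213)
t=2.000: state=(0.434, 0.241, 0.325)
t=2.500: state=(0.333, 0.229, 0.438)
t=3.000: state=(0.263, 0.197, 0.540)
t=3.500: state=(0.215, 0.160, 0.625)
t=4.000: state=(0.184, 0.124, 0.692)
t=4.500: state=(0.163, 0.093, 0.744)
t=5.000: state=(0.149, 0.069, 0.782)
t=5.500: state=(0.140, 0.050, 0.810)
t=6.000: state=(0.133, 0.036, 0.830)
t=6.500: state=(0.129, 0.026, 0.845)
t=7.000: state=(0.126, 0.019, 0.856)
t=7.500: state=(0.124, 0.013, 0.863)
t=8.000: state=(0.122, 0.009, 0.869)
compare at T: S=0.122, I=0.009, R=0.869

largest component: R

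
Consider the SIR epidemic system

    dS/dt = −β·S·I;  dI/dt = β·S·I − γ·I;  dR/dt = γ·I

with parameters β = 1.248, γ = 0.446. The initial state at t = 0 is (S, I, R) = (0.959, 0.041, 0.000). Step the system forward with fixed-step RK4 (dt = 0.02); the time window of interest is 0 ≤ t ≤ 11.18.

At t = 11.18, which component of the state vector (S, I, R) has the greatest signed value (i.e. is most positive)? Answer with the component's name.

t=0.000: state=(0.959, 0.041, 0.000)
step 1 (dt=0.02): k1=(-0.049, 0.031, 0.018), k2=(-0.049, 0.031, 0.018), k3=(-0.049, 0.031, 0.018), k4=(-0.050, 0.031, 0.019); state += dt/6·(k1+2k2+2k3+k4)
t=0.020: state=(0.958, 0.042, 0.000)
t=0.040: state=(0.957, 0.042, 0.001)
t=0.060: state=(0.956, 0.043, 0.001)
continuing one RK4 step at a time; state shown every 25 steps (Δt=0.5):
t=0.500: state=(0.930, 0.059, 0.011)
t=1.000: state=(0.890, 0.084, 0.027)
t=1.500: state=(0.837, 0.115, 0.049)
t=2.000: state=(0.770, 0.152, 0.078)
t=2.500: state=(0.692, 0.191, 0.117)
t=3.000: state=(0.607, 0.230, 0.164)
t=3.500: state=(0.520, 0.261, 0.219)
t=4.000: state=(0.439, 0.282, 0.279)
t=4.500: state=(0.367, 0.290, 0.343)
t=5.000: state=(0.306, 0.286, 0.408)
t=5.500: state=(0.257, 0.273, 0.470)
t=6.000: state=(0.218, 0.253, 0.529)
t=6.500: state=(0.188, 0.230, 0.583)
t=7.000: state=(0.164, 0.205, 0.631)
t=7.500: state=(0.145, 0.181, 0.674)
t=8.000: state=(0.131, 0.157, 0.712)
t=8.500: state=(0.119, 0.136, 0.744)
t=9.000: state=(0.110, 0.117, 0.773)
t=9.500: state=(0.103, 0.100, 0.797)
t=10.000: state=(0.097, 0.085, 0.817)
t=10.500: state=(0.093, 0.072, 0.835)
t=11.000: state=(0.089, 0.061, 0.850)
t=11.180: state=(0.088, 0.058, 0.855)
compare at T: S=0.088, I=0.058, R=0.855

largest component: R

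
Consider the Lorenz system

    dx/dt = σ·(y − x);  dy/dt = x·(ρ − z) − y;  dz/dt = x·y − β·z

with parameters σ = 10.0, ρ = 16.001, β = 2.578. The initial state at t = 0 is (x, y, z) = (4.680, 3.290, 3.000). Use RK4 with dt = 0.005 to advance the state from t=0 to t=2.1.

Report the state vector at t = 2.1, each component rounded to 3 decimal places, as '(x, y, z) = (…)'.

(x, y, z) = (0.438, 0.577, 7.336)

t=0.000: state=(4.680, 3.290, 3.000)
step 1 (dt=0.005): k1=(-13.900, 57.555, 7.663), k2=(-12.114, 56.870, 8.168), k3=(-12.175, 56.924, 8.172), k4=(-10.445, 56.290, 8.672); state += dt/6·(k1+2k2+2k3+k4)
t=0.005: state=(4.619, 3.575, 3.041)
t=0.010: state=(4.575, 3.853, 3.087)
t=0.015: state=(4.547, 4.127, 3.138)
continuing one RK4 step at a time; state shown every 20 steps (Δt=0.1):
t=0.100: state=(5.775, 8.647, 4.999)
t=0.200: state=(9.510, 13.495, 11.654)
t=0.300: state=(11.687, 10.983, 21.745)
t=0.400: state=(8.115, 2.850, 22.920)
t=0.500: state=(3.454, -0.056, 18.249)
t=0.600: state=(1.160, -0.132, 14.071)
t=0.700: state=(0.434, 0.108, 10.872)
t=0.800: state=(0.300, 0.303, 8.407)
t=0.900: state=(0.386, 0.546, 6.509)
t=1.000: state=(0.633, 0.981, 5.064)
t=1.100: state=(1.136, 1.833, 4.021)
t=1.200: state=(2.139, 3.523, 3.490)
t=1.300: state=(4.098, 6.740, 4.101)
t=1.400: state=(7.524, 11.620, 7.974)
t=1.500: state=(11.220, 13.479, 17.437)
t=1.600: state=(10.295, 6.295, 23.694)
t=1.700: state=(5.383, 0.724, 20.469)
t=1.800: state=(1.996, -0.142, 15.858)
t=1.900: state=(0.715, 0.075, 12.248)
t=2.000: state=(0.400, 0.314, 9.473)
t=2.100: state=(0.438, 0.577, 7.336)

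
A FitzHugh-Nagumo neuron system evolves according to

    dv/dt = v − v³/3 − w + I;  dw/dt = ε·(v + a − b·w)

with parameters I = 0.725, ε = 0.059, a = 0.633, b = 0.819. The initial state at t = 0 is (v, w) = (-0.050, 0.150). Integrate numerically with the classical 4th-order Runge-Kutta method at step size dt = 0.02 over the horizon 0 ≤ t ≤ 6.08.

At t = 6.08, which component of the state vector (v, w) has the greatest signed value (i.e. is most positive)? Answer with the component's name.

largest component: v

t=0.000: state=(-0.050, 0.150)
step 1 (dt=0.02): k1=(0.525, 0.027), k2=(0.530, 0.027), k3=(0.530, 0.027), k4=(0.535, 0.028); state += dt/6·(k1+2k2+2k3+k4)
t=0.020: state=(-0.039, 0.151)
t=0.040: state=(-0.029, 0.151)
t=0.060: state=(-0.018, 0.152)
continuing one RK4 step at a time; state shown every 10 steps (Δt=0.2):
t=0.200: state=(0.066, 0.156)
t=0.400: state=(0.205, 0.164)
t=0.600: state=(0.372, 0.173)
t=0.800: state=(0.568, 0.184)
t=1.000: state=(0.789, 0.198)
t=1.200: state=(1.023, 0.214)
t=1.400: state=(1.252, 0.233)
t=1.600: state=(1.453, 0.254)
t=1.800: state=(1.610, 0.277)
t=2.000: state=(1.721, 0.301)
t=2.200: state=(1.792, 0.326)
t=2.400: state=(1.833, 0.352)
t=2.600: state=(1.855, 0.378)
t=2.800: state=(1.865, 0.403)
t=3.000: state=(1.867, 0.429)
t=3.200: state=(1.864, 0.454)
t=3.400: state=(1.858, 0.479)
t=3.600: state=(1.850, 0.503)
t=3.800: state=(1.842, 0.528)
t=4.000: state=(1.833, 0.552)
t=4.200: state=(1.823, 0.575)
t=4.400: state=(1.814, 0.599)
t=4.600: state=(1.804, 0.621)
t=4.800: state=(1.794, 0.644)
t=5.000: state=(1.784, 0.666)
t=5.200: state=(1.774, 0.688)
t=5.400: state=(1.764, 0.710)
t=5.600: state=(1.754, 0.731)
t=5.800: state=(1.744, 0.752)
t=6.000: state=(1.734, 0.773)
t=6.080: state=(1.730, 0.781)
compare at T: v=1.730, w=0.781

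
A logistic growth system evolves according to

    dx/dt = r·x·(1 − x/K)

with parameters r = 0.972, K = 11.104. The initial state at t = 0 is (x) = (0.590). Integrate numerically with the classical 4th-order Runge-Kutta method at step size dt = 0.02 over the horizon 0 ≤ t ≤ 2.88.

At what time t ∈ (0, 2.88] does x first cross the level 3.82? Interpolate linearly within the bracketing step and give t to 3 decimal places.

t=0.000: state=(0.590)
step 1 (dt=0.02): k1=(0.543), k2=(0.548), k3=(0.548), k4=(0.553); state += dt/6·(k1+2k2+2k3+k4)
t=0.020: state=(0.601)
t=0.040: state=(0.612)
t=0.060: state=(0.623)
continuing one RK4 step at a time; state shown every 5 steps (Δt=0.1):
t=0.100: state=(0.647)
t=0.200: state=(0.709)
t=0.300: state=(0.776)
t=0.400: state=(0.849)
t=0.500: state=(0.928)
t=0.600: state=(1.014)
t=0.700: state=(1.108)
t=0.800: state=(1.208)
t=0.900: state=(1.317)
t=1.000: state=(1.434)
t=1.100: state=(1.560)
t=1.200: state=(1.695)
t=1.300: state=(1.839)
t=1.400: state=(1.993)
t=1.500: state=(2.157)
t=1.600: state=(2.331)
t=1.700: state=(2.516)
t=1.800: state=(2.710)
t=1.900: state=(2.914)
t=2.000: state=(3.127)
t=2.100: state=(3.350)
t=2.200: state=(3.582)
t=2.280: state=(3.773)
next step: t=2.300: state=(3.822) — x has crossed 3.82
linear interpolation between t=2.280 (3.77315) and t=2.300 (3.82173) → t≈2.299

t = 2.299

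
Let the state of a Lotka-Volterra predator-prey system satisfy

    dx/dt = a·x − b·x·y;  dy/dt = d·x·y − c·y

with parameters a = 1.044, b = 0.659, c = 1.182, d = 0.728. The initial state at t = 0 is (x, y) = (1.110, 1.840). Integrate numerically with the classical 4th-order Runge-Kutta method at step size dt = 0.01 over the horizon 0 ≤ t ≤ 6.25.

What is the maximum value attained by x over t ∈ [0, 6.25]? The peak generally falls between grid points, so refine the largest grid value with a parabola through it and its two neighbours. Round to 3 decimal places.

max x = 2.333

t=0.000: state=(1.110, 1.840)
step 1 (dt=0.01): k1=(-0.187, -0.688), k2=(-0.184, -0.688), k3=(-0.184, -0.688), k4=(-0.182, -0.688); state += dt/6·(k1+2k2+2k3+k4)
t=0.010: state=(1.108, 1.833)
t=0.020: state=(1.106, 1.826)
t=0.030: state=(1.105, 1.819)
continuing one RK4 step at a time; state shown every 25 steps (Δt=0.25):
t=0.250: state=(1.079, 1.670)
t=0.500: state=(1.078, 1.512)
t=0.750: state=(1.104, 1.372)
t=1.000: state=(1.155, 1.253)
t=1.250: state=(1.230, 1.158)
t=1.500: state=(1.327, 1.087)
t=1.750: state=(1.446, 1.041)
t=2.000: state=(1.585, 1.021)
t=2.250: state=(1.739, 1.028)
t=2.500: state=(1.901, 1.065)
t=2.750: state=(2.059, 1.137)
t=3.000: state=(2.198, 1.247)
t=3.250: state=(2.297, 1.398)
t=3.500: state=(2.333, 1.587)
t=3.750: state=(2.291, 1.801)
t=4.000: state=(2.172, 2.014)
t=4.250: state=(1.993, 2.191)
t=4.500: state=(1.785, 2.300)
t=4.750: state=(1.582, 2.324)
t=5.000: state=(1.405, 2.269)
t=5.250: state=(1.267, 2.152)
t=5.500: state=(1.168, 1.997)
t=5.750: state=(1.107, 1.827)
t=6.000: state=(1.078, 1.658)
t=6.250: state=(1.079, 1.501)
largest grid value and its neighbours: x(3.490)=2.33270, x(3.500)=2.33272, x(3.510)=2.33262
parabola through these three points peaks at t≈3.497 with x≈2.33273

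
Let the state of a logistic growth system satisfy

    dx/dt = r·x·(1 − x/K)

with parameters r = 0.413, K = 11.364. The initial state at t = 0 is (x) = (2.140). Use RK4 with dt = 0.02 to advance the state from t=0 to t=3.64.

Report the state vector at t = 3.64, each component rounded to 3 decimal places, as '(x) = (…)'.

t=0.000: state=(2.140)
step 1 (dt=0.02): k1=(0.717), k2=(0.719), k3=(0.719), k4=(0.721); state += dt/6·(k1+2k2+2k3+k4)
t=0.020: state=(2.154)
t=0.040: state=(2.169)
t=0.060: state=(2.183)
continuing one RK4 step at a time; state shown every 10 steps (Δt=0.2):
t=0.200: state=(2.287)
t=0.400: state=(2.442)
t=0.600: state=(2.604)
t=0.800: state=(2.773)
t=1.000: state=(2.950)
t=1.200: state=(3.134)
t=1.400: state=(3.325)
t=1.600: state=(3.523)
t=1.800: state=(3.726)
t=2.000: state=(3.936)
t=2.200: state=(4.151)
t=2.400: state=(4.371)
t=2.600: state=(4.595)
t=2.800: state=(4.823)
t=3.000: state=(5.054)
t=3.200: state=(5.287)
t=3.400: state=(5.521)
t=3.600: state=(5.755)
t=3.640: state=(5.802)

(x) = (5.802)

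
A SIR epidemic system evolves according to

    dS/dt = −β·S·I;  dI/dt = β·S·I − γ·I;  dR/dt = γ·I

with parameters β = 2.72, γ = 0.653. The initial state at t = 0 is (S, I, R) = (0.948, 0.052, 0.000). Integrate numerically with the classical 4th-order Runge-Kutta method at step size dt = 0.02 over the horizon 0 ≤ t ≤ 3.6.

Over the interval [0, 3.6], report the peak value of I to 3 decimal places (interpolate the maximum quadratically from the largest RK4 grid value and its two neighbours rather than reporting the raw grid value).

t=0.000: state=(0.948, 0.052, 0.000)
step 1 (dt=0.02): k1=(-0.134, 0.100, 0.034), k2=(-0.136, 0.102, 0.035), k3=(-0.137, 0.102, 0.035), k4=(-0.139, 0.104, 0.035); state += dt/6·(k1+2k2+2k3+k4)
t=0.020: state=(0.945, 0.054, 0.001)
t=0.040: state=(0.942, 0.056, 0.001)
t=0.060: state=(0.940, 0.058, 0.002)
continuing one RK4 step at a time; state shown every 10 steps (Δt=0.2):
t=0.200: state=(0.916, 0.076, 0.008)
t=0.400: state=(0.872, 0.108, 0.020)
t=0.600: state=(0.813, 0.150, 0.037)
t=0.800: state=(0.739, 0.201, 0.060)
t=1.000: state=(0.652, 0.258, 0.090)
t=1.200: state=(0.558, 0.315, 0.127)
t=1.400: state=(0.464, 0.365, 0.172)
t=1.600: state=(0.376, 0.402, 0.222)
t=1.800: state=(0.300, 0.424, 0.276)
t=2.000: state=(0.238, 0.430, 0.332)
t=2.200: state=(0.188, 0.424, 0.388)
t=2.400: state=(0.150, 0.408, 0.442)
t=2.600: state=(0.121, 0.385, 0.494)
t=2.800: state=(0.099, 0.359, 0.543)
t=3.000: state=(0.082, 0.330, 0.588)
t=3.200: state=(0.069, 0.302, 0.629)
t=3.400: state=(0.059, 0.274, 0.666)
t=3.600: state=(0.051, 0.248, 0.701)
largest grid value and its neighbours: I(1.980)=0.43018, I(2.000)=0.43020, I(2.020)=0.43008
parabola through these three points peaks at t≈1.992 with I≈0.43021

max I = 0.430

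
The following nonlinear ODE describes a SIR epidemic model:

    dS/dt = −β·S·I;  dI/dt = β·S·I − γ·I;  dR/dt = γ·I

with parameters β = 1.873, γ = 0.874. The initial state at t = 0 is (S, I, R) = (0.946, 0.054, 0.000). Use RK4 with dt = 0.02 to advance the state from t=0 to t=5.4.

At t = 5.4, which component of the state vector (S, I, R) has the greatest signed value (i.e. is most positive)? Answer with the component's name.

t=0.000: state=(0.946, 0.054, 0.000)
step 1 (dt=0.02): k1=(-0.096, 0.048, 0.047), k2=(-0.096, 0.049, 0.048), k3=(-0.096, 0.049, 0.048), k4=(-0.097, 0.049, 0.048); state += dt/6·(k1+2k2+2k3+k4)
t=0.020: state=(0.944, 0.055, 0.001)
t=0.040: state=(0.942, 0.056, 0.002)
t=0.060: state=(0.940, 0.057, 0.003)
continuing one RK4 step at a time; state shown every 10 steps (Δt=0.2):
t=0.200: state=(0.925, 0.064, 0.010)
t=0.400: state=(0.901, 0.076, 0.023)
t=0.600: state=(0.874, 0.089, 0.037)
t=0.800: state=(0.843, 0.103, 0.054)
t=1.000: state=(0.809, 0.118, 0.073)
t=1.200: state=(0.772, 0.133, 0.095)
t=1.400: state=(0.732, 0.148, 0.120)
t=1.600: state=(0.690, 0.163, 0.147)
t=1.800: state=(0.648, 0.175, 0.177)
t=2.000: state=(0.606, 0.186, 0.208)
t=2.200: state=(0.564, 0.195, 0.241)
t=2.400: state=(0.524, 0.200, 0.276)
t=2.600: state=(0.485, 0.203, 0.311)
t=2.800: state=(0.450, 0.203, 0.347)
t=3.000: state=(0.417, 0.201, 0.382)
t=3.200: state=(0.387, 0.196, 0.417)
t=3.400: state=(0.360, 0.189, 0.451)
t=3.600: state=(0.336, 0.181, 0.483)
t=3.800: state=(0.314, 0.172, 0.514)
t=4.000: state=(0.295, 0.162, 0.543)
t=4.200: state=(0.279, 0.151, 0.570)
t=4.400: state=(0.264, 0.140, 0.596)
t=4.600: state=(0.251, 0.130, 0.619)
t=4.800: state=(0.239, 0.119, 0.641)
t=5.000: state=(0.229, 0.109, 0.661)
t=5.200: state=(0.221, 0.100, 0.679)
t=5.400: state=(0.213, 0.091, 0.696)
compare at T: S=0.213, I=0.091, R=0.696

largest component: R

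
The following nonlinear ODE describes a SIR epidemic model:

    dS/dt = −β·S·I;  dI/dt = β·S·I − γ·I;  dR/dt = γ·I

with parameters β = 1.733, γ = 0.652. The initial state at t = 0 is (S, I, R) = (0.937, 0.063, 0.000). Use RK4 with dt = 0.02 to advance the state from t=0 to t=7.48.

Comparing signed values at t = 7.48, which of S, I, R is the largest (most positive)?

largest component: R

t=0.000: state=(0.937, 0.063, 0.000)
step 1 (dt=0.02): k1=(-0.102, 0.061, 0.041), k2=(-0.103, 0.062, 0.041), k3=(-0.103, 0.062, 0.041), k4=(-0.104, 0.062, 0.042); state += dt/6·(k1+2k2+2k3+k4)
t=0.020: state=(0.935, 0.064, 0.001)
t=0.040: state=(0.933, 0.065, 0.002)
t=0.060: state=(0.931, 0.067, 0.003)
continuing one RK4 step at a time; state shown every 25 steps (Δt=0.5):
t=0.500: state=(0.874, 0.100, 0.026)
t=1.000: state=(0.785, 0.148, 0.066)
t=1.500: state=(0.675, 0.202, 0.123)
t=2.000: state=(0.555, 0.248, 0.197)
t=2.500: state=(0.442, 0.275, 0.283)
t=3.000: state=(0.347, 0.279, 0.374)
t=3.500: state=(0.274, 0.263, 0.463)
t=4.000: state=(0.220, 0.235, 0.544)
t=4.500: state=(0.182, 0.202, 0.616)
t=5.000: state=(0.155, 0.169, 0.676)
t=5.500: state=(0.136, 0.138, 0.726)
t=6.000: state=(0.122, 0.111, 0.766)
t=6.500: state=(0.112, 0.089, 0.799)
t=7.000: state=(0.105, 0.071, 0.825)
t=7.480: state=(0.099, 0.056, 0.845)
compare at T: S=0.099, I=0.056, R=0.845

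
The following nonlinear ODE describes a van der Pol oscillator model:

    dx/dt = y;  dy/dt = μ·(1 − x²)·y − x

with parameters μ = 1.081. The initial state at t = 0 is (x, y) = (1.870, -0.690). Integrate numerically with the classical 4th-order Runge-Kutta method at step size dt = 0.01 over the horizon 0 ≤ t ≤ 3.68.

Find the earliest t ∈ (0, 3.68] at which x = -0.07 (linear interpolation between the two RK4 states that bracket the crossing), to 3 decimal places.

t=0.000: state=(1.870, -0.690)
step 1 (dt=0.01): k1=(-0.690, -0.008), k2=(-0.690, -0.014), k3=(-0.690, -0.014), k4=(-0.690, -0.020); state += dt/6·(k1+2k2+2k3+k4)
t=0.010: state=(1.863, -0.690)
t=0.020: state=(1.856, -0.690)
t=0.030: state=(1.849, -0.691)
continuing one RK4 step at a time; state shown every 20 steps (Δt=0.2):
t=0.200: state=(1.730, -0.712)
t=0.400: state=(1.583, -0.765)
t=0.600: state=(1.422, -0.847)
t=0.800: state=(1.242, -0.962)
t=1.000: state=(1.034, -1.123)
t=1.200: state=(0.788, -1.350)
t=1.400: state=(0.488, -1.669)
t=1.600: state=(0.114, -2.094)
t=1.680: state=(-0.061, -2.285)
next step: t=1.690: state=(-0.084, -2.309) — x has crossed -0.07
linear interpolation between t=1.680 (-0.06135) and t=1.690 (-0.08432) → t≈1.684

t = 1.684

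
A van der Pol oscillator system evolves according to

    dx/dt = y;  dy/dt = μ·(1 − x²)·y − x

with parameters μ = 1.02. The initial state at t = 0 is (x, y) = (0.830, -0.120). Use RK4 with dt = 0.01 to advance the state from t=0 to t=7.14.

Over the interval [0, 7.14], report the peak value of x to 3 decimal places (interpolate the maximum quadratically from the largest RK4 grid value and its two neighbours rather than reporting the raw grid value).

t=0.000: state=(0.830, -0.120)
step 1 (dt=0.01): k1=(-0.120, -0.868), k2=(-0.124, -0.869), k3=(-0.124, -0.869), k4=(-0.129, -0.870); state += dt/6·(k1+2k2+2k3+k4)
t=0.010: state=(0.829, -0.129)
t=0.020: state=(0.827, -0.137)
t=0.030: state=(0.826, -0.146)
continuing one RK4 step at a time; state shown every 25 steps (Δt=0.25):
t=0.250: state=(0.772, -0.342)
t=0.500: state=(0.658, -0.580)
t=0.750: state=(0.480, -0.845)
t=1.000: state=(0.231, -1.156)
t=1.250: state=(-0.102, -1.509)
t=1.500: state=(-0.520, -1.812)
t=1.750: state=(-0.983, -1.822)
t=2.000: state=(-1.389, -1.349)
t=2.250: state=(-1.637, -0.639)
t=2.500: state=(-1.720, -0.062)
t=2.750: state=(-1.687, 0.301)
t=3.000: state=(-1.581, 0.530)
t=3.250: state=(-1.426, 0.707)
t=3.500: state=(-1.227, 0.885)
t=3.750: state=(-0.980, 1.106)
t=4.000: state=(-0.667, 1.413)
t=4.250: state=(-0.262, 1.850)
t=4.500: state=(0.266, 2.379)
t=4.750: state=(0.906, 2.640)
t=5.000: state=(1.511, 2.032)
t=5.250: state=(1.877, 0.900)
t=5.500: state=(1.991, 0.094)
t=5.750: state=(1.958, -0.305)
t=6.000: state=(1.855, -0.504)
t=6.250: state=(1.712, -0.633)
t=6.500: state=(1.539, -0.750)
t=6.750: state=(1.335, -0.888)
t=7.000: state=(1.091, -1.074)
t=7.140: state=(0.931, -1.211)
largest grid value and its neighbours: x(5.530)=1.99272, x(5.540)=1.99290, x(5.550)=1.99288
parabola through these three points peaks at t≈5.544 with x≈1.99292

max x = 1.993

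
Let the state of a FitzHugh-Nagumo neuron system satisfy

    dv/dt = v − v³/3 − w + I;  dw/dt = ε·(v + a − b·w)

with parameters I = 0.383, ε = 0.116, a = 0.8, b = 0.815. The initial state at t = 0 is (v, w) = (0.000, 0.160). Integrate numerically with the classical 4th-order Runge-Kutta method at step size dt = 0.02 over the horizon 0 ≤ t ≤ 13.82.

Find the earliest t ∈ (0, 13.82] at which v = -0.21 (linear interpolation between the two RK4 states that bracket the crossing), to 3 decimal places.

t = 9.916

t=0.000: state=(0.000, 0.160)
step 1 (dt=0.02): k1=(0.223, 0.078), k2=(0.224, 0.078), k3=(0.224, 0.078), k4=(0.226, 0.078); state += dt/6·(k1+2k2+2k3+k4)
t=0.020: state=(0.004, 0.162)
t=0.040: state=(0.009, 0.163)
t=0.060: state=(0.014, 0.165)
continuing one RK4 step at a time; state shown every 25 steps (Δt=0.5):
t=0.500: state=(0.133, 0.202)
t=1.000: state=(0.320, 0.250)
t=1.500: state=(0.578, 0.309)
t=2.000: state=(0.895, 0.382)
t=2.500: state=(1.202, 0.469)
t=3.000: state=(1.410, 0.567)
t=3.500: state=(1.501, 0.669)
t=4.000: state=(1.513, 0.770)
t=4.500: state=(1.483, 0.864)
t=5.000: state=(1.432, 0.952)
t=5.500: state=(1.369, 1.033)
t=6.000: state=(1.296, 1.106)
t=6.500: state=(1.215, 1.172)
t=7.000: state=(1.124, 1.229)
t=7.500: state=(1.018, 1.278)
t=8.000: state=(0.892, 1.319)
t=8.500: state=(0.732, 1.350)
t=9.000: state=(0.516, 1.368)
t=9.500: state=(0.196, 1.371)
t=9.900: state=(-0.191, 1.357)
next step: t=9.920: state=(-0.215, 1.356) — v has crossed -0.21
linear interpolation between t=9.900 (-0.19117) and t=9.920 (-0.21465) → t≈9.916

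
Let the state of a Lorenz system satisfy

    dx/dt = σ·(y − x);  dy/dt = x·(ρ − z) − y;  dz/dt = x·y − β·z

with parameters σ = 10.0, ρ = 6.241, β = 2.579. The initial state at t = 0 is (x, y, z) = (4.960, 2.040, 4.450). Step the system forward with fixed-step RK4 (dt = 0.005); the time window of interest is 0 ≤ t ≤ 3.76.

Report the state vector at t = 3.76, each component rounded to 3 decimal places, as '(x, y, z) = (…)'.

t=0.000: state=(4.960, 2.040, 4.450)
step 1 (dt=0.005): k1=(-29.200, 6.843, -1.358), k2=(-28.299, 6.712, -1.415), k3=(-28.325, 6.717, -1.411), k4=(-27.448, 6.590, -1.467); state += dt/6·(k1+2k2+2k3+k4)
t=0.005: state=(4.818, 2.074, 4.443)
t=0.010: state=(4.685, 2.106, 4.435)
t=0.015: state=(4.560, 2.137, 4.427)
continuing one RK4 step at a time; state shown every 40 steps (Δt=0.2):
t=0.200: state=(2.975, 2.932, 4.022)
t=0.400: state=(3.363, 3.684, 4.038)
t=0.600: state=(4.003, 4.269, 4.762)
t=0.800: state=(4.265, 4.241, 5.669)
t=1.000: state=(3.968, 3.738, 5.961)
t=1.200: state=(3.528, 3.352, 5.597)
t=1.400: state=(3.328, 3.306, 5.091)
t=1.600: state=(3.412, 3.507, 4.823)
t=1.800: state=(3.647, 3.770, 4.898)
t=2.000: state=(3.843, 3.902, 5.194)
t=2.200: state=(3.864, 3.828, 5.445)
t=2.400: state=(3.737, 3.660, 5.471)
t=2.600: state=(3.602, 3.553, 5.321)
t=2.800: state=(3.558, 3.563, 5.157)
t=3.000: state=(3.608, 3.648, 5.096)
t=3.200: state=(3.692, 3.731, 5.153)
t=3.400: state=(3.742, 3.752, 5.258)
t=3.600: state=(3.731, 3.712, 5.322)
t=3.760: state=(3.693, 3.667, 5.317)

(x, y, z) = (3.693, 3.667, 5.317)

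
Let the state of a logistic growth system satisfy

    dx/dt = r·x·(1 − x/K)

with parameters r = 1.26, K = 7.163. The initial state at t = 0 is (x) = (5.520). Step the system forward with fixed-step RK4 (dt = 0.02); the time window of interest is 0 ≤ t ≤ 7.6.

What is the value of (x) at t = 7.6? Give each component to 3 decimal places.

(x) = (7.163)

t=0.000: state=(5.520)
step 1 (dt=0.02): k1=(1.595), k2=(1.584), k3=(1.584), k4=(1.574); state += dt/6·(k1+2k2+2k3+k4)
t=0.020: state=(5.552)
t=0.040: state=(5.583)
t=0.060: state=(5.614)
continuing one RK4 step at a time; state shown every 25 steps (Δt=0.5):
t=0.500: state=(6.183)
t=1.000: state=(6.605)
t=1.500: state=(6.855)
t=2.000: state=(6.995)
t=2.500: state=(7.073)
t=3.000: state=(7.115)
t=3.500: state=(7.137)
t=4.000: state=(7.149)
t=4.500: state=(7.156)
t=5.000: state=(7.159)
t=5.500: state=(7.161)
t=6.000: state=(7.162)
t=6.500: state=(7.162)
t=7.000: state=(7.163)
t=7.500: state=(7.163)
t=7.600: state=(7.163)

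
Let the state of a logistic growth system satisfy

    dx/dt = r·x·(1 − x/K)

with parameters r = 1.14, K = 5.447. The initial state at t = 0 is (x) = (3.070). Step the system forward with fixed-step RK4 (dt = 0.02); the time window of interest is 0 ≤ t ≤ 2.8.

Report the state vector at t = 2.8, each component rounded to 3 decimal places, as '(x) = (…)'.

t=0.000: state=(3.070)
step 1 (dt=0.02): k1=(1.527), k2=(1.525), k3=(1.525), k4=(1.523); state += dt/6·(k1+2k2+2k3+k4)
t=0.020: state=(3.100)
t=0.040: state=(3.131)
t=0.060: state=(3.161)
continuing one RK4 step at a time; state shown every 5 steps (Δt=0.1):
t=0.100: state=(3.221)
t=0.200: state=(3.370)
t=0.300: state=(3.514)
t=0.400: state=(3.654)
t=0.500: state=(3.788)
t=0.600: state=(3.917)
t=0.700: state=(4.039)
t=0.800: state=(4.155)
t=0.900: state=(4.264)
t=1.000: state=(4.366)
t=1.100: state=(4.461)
t=1.200: state=(4.550)
t=1.300: state=(4.632)
t=1.400: state=(4.708)
t=1.500: state=(4.778)
t=1.600: state=(4.842)
t=1.700: state=(4.901)
t=1.800: state=(4.954)
t=1.900: state=(5.003)
t=2.000: state=(5.047)
t=2.100: state=(5.088)
t=2.200: state=(5.124)
t=2.300: state=(5.157)
t=2.400: state=(5.187)
t=2.500: state=(5.214)
t=2.600: state=(5.238)
t=2.700: state=(5.259)
t=2.800: state=(5.279)

(x) = (5.279)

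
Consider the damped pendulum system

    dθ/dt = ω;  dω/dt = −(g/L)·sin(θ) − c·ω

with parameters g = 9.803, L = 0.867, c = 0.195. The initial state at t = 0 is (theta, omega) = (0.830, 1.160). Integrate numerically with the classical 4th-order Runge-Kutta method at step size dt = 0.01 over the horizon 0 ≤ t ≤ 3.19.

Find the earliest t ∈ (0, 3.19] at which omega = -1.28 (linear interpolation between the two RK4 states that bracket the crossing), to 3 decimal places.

t=0.000: state=(0.830, 1.160)
step 1 (dt=0.01): k1=(1.160, -8.570), k2=(1.117, -8.606), k3=(1.117, -8.604), k4=(1.074, -8.638); state += dt/6·(k1+2k2+2k3+k4)
t=0.010: state=(0.841, 1.074)
t=0.020: state=(0.851, 0.987)
t=0.030: state=(0.861, 0.900)
continuing one RK4 step at a time; state shown every 20 steps (Δt=0.2):
t=0.200: state=(0.886, -0.604)
t=0.280: state=(0.810, -1.270)
next step: t=0.290: state=(0.797, -1.349) — omega has crossed -1.28
linear interpolation between t=0.280 (-1.27032) and t=0.290 (-1.34919) → t≈0.281

t = 0.281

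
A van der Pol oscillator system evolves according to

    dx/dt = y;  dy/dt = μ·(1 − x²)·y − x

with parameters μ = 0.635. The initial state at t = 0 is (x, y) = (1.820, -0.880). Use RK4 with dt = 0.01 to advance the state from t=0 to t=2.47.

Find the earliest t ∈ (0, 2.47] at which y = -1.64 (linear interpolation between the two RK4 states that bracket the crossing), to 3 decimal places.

t = 0.952

t=0.000: state=(1.820, -0.880)
step 1 (dt=0.01): k1=(-0.880, -0.528), k2=(-0.883, -0.529), k3=(-0.883, -0.529), k4=(-0.885, -0.529); state += dt/6·(k1+2k2+2k3+k4)
t=0.010: state=(1.811, -0.885)
t=0.020: state=(1.802, -0.891)
t=0.030: state=(1.793, -0.896)
continuing one RK4 step at a time; state shown every 10 steps (Δt=0.1):
t=0.100: state=(1.729, -0.934)
t=0.200: state=(1.633, -0.990)
t=0.300: state=(1.531, -1.051)
t=0.400: state=(1.423, -1.117)
t=0.500: state=(1.307, -1.191)
t=0.600: state=(1.184, -1.272)
t=0.700: state=(1.053, -1.363)
t=0.800: state=(0.911, -1.464)
t=0.900: state=(0.759, -1.577)
t=0.950: state=(0.679, -1.637)
next step: t=0.960: state=(0.663, -1.650) — y has crossed -1.64
linear interpolation between t=0.950 (-1.63747) and t=0.960 (-1.64991) → t≈0.952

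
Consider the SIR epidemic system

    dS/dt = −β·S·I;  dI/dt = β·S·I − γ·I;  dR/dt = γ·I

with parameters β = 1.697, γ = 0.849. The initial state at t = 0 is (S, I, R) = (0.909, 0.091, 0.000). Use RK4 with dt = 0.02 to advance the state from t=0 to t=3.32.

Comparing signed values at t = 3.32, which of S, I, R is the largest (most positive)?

t=0.000: state=(0.909, 0.091, 0.000)
step 1 (dt=0.02): k1=(-0.140, 0.063, 0.077), k2=(-0.141, 0.063, 0.078), k3=(-0.141, 0.063, 0.078), k4=(-0.142, 0.064, 0.078); state += dt/6·(k1+2k2+2k3+k4)
t=0.020: state=(0.906, 0.092, 0.002)
t=0.040: state=(0.903, 0.094, 0.003)
t=0.060: state=(0.900, 0.095, 0.005)
continuing one RK4 step at a time; state shown every 10 steps (Δt=0.2):
t=0.200: state=(0.879, 0.104, 0.017)
t=0.400: state=(0.847, 0.118, 0.035)
t=0.600: state=(0.812, 0.132, 0.057)
t=0.800: state=(0.775, 0.145, 0.080)
t=1.000: state=(0.736, 0.158, 0.106)
t=1.200: state=(0.696, 0.171, 0.134)
t=1.400: state=(0.655, 0.181, 0.164)
t=1.600: state=(0.615, 0.189, 0.195)
t=1.800: state=(0.576, 0.196, 0.228)
t=2.000: state=(0.539, 0.200, 0.261)
t=2.200: state=(0.504, 0.201, 0.295)
t=2.400: state=(0.470, 0.200, 0.330)
t=2.600: state=(0.440, 0.197, 0.363)
t=2.800: state=(0.412, 0.192, 0.396)
t=3.000: state=(0.386, 0.186, 0.428)
t=3.200: state=(0.363, 0.178, 0.459)
t=3.320: state=(0.350, 0.173, 0.477)
compare at T: S=0.350, I=0.173, R=0.477

largest component: R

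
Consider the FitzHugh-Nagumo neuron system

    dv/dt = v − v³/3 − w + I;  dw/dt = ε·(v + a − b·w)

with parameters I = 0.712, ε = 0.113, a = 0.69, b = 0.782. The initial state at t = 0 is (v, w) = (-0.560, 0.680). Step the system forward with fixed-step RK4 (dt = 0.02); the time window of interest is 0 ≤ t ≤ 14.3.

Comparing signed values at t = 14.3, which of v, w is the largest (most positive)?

t=0.000: state=(-0.560, 0.680)
step 1 (dt=0.02): k1=(-0.469, -0.045), k2=(-0.472, -0.046), k3=(-0.472, -0.046), k4=(-0.475, -0.046); state += dt/6·(k1+2k2+2k3+k4)
t=0.020: state=(-0.569, 0.679)
t=0.040: state=(-0.579, 0.678)
t=0.060: state=(-0.589, 0.677)
continuing one RK4 step at a time; state shown every 25 steps (Δt=0.5):
t=0.500: state=(-0.825, 0.651)
t=1.000: state=(-1.113, 0.607)
t=1.500: state=(-1.347, 0.550)
t=2.000: state=(-1.481, 0.486)
t=2.500: state=(-1.531, 0.420)
t=3.000: state=(-1.533, 0.355)
t=3.500: state=(-1.512, 0.293)
t=4.000: state=(-1.478, 0.236)
t=4.500: state=(-1.439, 0.184)
t=5.000: state=(-1.396, 0.135)
t=5.500: state=(-1.351, 0.092)
t=6.000: state=(-1.305, 0.053)
t=6.500: state=(-1.256, 0.018)
t=7.000: state=(-1.206, -0.013)
t=7.500: state=(-1.152, -0.040)
t=8.000: state=(-1.096, -0.062)
t=8.500: state=(-1.035, -0.080)
t=9.000: state=(-0.969, -0.094)
t=9.500: state=(-0.894, -0.103)
t=10.000: state=(-0.808, -0.108)
t=10.500: state=(-0.705, -0.107)
t=11.000: state=(-0.573, -0.099)
t=11.500: state=(-0.396, -0.084)
t=12.000: state=(-0.137, -0.057)
t=12.500: state=(0.261, -0.014)
t=13.000: state=(0.844, 0.055)
t=13.500: state=(1.450, 0.155)
t=14.000: state=(1.776, 0.277)
t=14.300: state=(1.842, 0.353)
compare at T: v=1.842, w=0.353

largest component: v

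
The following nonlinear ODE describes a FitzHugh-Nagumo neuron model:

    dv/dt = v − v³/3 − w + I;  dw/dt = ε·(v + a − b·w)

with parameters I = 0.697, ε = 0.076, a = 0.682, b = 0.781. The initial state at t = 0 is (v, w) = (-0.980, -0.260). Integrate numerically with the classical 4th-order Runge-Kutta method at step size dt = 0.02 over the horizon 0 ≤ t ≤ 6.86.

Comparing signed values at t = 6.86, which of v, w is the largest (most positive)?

largest component: v

t=0.000: state=(-0.980, -0.260)
step 1 (dt=0.02): k1=(0.291, -0.007), k2=(0.291, -0.007), k3=(0.291, -0.007), k4=(0.291, -0.007); state += dt/6·(k1+2k2+2k3+k4)
t=0.020: state=(-0.974, -0.260)
t=0.040: state=(-0.968, -0.260)
t=0.060: state=(-0.963, -0.260)
continuing one RK4 step at a time; state shown every 25 steps (Δt=0.5):
t=0.500: state=(-0.829, -0.261)
t=1.000: state=(-0.654, -0.255)
t=1.500: state=(-0.425, -0.243)
t=2.000: state=(-0.091, -0.220)
t=2.500: state=(0.433, -0.183)
t=3.000: state=(1.153, -0.122)
t=3.500: state=(1.727, -0.038)
t=4.000: state=(1.932, 0.058)
t=4.500: state=(1.961, 0.155)
t=5.000: state=(1.943, 0.249)
t=5.500: state=(1.913, 0.340)
t=6.000: state=(1.881, 0.426)
t=6.500: state=(1.848, 0.509)
t=6.860: state=(1.823, 0.566)
compare at T: v=1.823, w=0.566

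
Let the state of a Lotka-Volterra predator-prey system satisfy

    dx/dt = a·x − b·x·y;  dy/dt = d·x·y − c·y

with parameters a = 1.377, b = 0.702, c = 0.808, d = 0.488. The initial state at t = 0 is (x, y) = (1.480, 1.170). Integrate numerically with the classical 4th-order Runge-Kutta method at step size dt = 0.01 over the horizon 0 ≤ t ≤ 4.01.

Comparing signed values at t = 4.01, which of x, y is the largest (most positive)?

largest component: y

t=0.000: state=(1.480, 1.170)
step 1 (dt=0.01): k1=(0.822, -0.100), k2=(0.825, -0.098), k3=(0.825, -0.098), k4=(0.828, -0.096); state += dt/6·(k1+2k2+2k3+k4)
t=0.010: state=(1.488, 1.169)
t=0.020: state=(1.497, 1.168)
t=0.030: state=(1.505, 1.167)
continuing one RK4 step at a time; state shown every 20 steps (Δt=0.2):
t=0.200: state=(1.656, 1.160)
t=0.400: state=(1.852, 1.171)
t=0.600: state=(2.065, 1.206)
t=0.800: state=(2.287, 1.268)
t=1.000: state=(2.505, 1.364)
t=1.200: state=(2.700, 1.496)
t=1.400: state=(2.849, 1.669)
t=1.600: state=(2.925, 1.884)
t=1.800: state=(2.907, 2.132)
t=2.000: state=(2.786, 2.397)
t=2.200: state=(2.574, 2.651)
t=2.400: state=(2.301, 2.862)
t=2.600: state=(2.005, 3.004)
t=2.800: state=(1.723, 3.065)
t=3.000: state=(1.476, 3.048)
t=3.200: state=(1.274, 2.964)
t=3.400: state=(1.117, 2.833)
t=3.600: state=(0.999, 2.672)
t=3.800: state=(0.915, 2.495)
t=4.000: state=(0.860, 2.314)
t=4.010: state=(0.858, 2.305)
compare at T: x=0.858, y=2.305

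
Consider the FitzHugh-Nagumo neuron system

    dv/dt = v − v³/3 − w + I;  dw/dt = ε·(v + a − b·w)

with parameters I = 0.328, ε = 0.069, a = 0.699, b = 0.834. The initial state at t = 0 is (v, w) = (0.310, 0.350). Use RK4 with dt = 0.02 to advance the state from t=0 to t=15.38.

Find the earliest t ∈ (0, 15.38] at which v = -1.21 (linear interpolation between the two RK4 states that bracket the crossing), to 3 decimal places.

t=0.000: state=(0.310, 0.350)
step 1 (dt=0.02): k1=(0.278, 0.049), k2=(0.280, 0.050), k3=(0.280, 0.050), k4=(0.282, 0.050); state += dt/6·(k1+2k2+2k3+k4)
t=0.020: state=(0.316, 0.351)
t=0.040: state=(0.321, 0.352)
t=0.060: state=(0.327, 0.353)
continuing one RK4 step at a time; state shown every 25 steps (Δt=0.5):
t=0.500: state=(0.476, 0.377)
t=1.000: state=(0.702, 0.410)
t=1.500: state=(0.969, 0.451)
t=2.000: state=(1.221, 0.499)
t=2.500: state=(1.398, 0.553)
t=3.000: state=(1.488, 0.611)
t=3.500: state=(1.516, 0.668)
t=4.000: state=(1.510, 0.725)
t=4.500: state=(1.486, 0.779)
t=5.000: state=(1.453, 0.831)
t=5.500: state=(1.415, 0.880)
t=6.000: state=(1.373, 0.926)
t=6.500: state=(1.327, 0.969)
t=7.000: state=(1.279, 1.010)
t=7.500: state=(1.227, 1.048)
t=8.000: state=(1.170, 1.082)
t=8.500: state=(1.108, 1.114)
t=9.000: state=(1.038, 1.143)
t=9.500: state=(0.957, 1.168)
t=10.000: state=(0.860, 1.190)
t=10.500: state=(0.740, 1.207)
t=11.000: state=(0.579, 1.219)
t=11.500: state=(0.350, 1.224)
t=12.000: state=(-0.008, 1.220)
t=12.500: state=(-0.578, 1.200)
t=12.920: state=(-1.200, 1.166)
next step: t=12.940: state=(-1.229, 1.164) — v has crossed -1.21
linear interpolation between t=12.920 (-1.20013) and t=12.940 (-1.22921) → t≈12.927

t = 12.927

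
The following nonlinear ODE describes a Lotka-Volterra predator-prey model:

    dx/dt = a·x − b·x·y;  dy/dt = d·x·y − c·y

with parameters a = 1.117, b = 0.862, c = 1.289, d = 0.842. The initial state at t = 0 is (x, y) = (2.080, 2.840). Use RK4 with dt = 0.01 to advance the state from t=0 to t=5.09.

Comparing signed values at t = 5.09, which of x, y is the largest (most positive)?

t=0.000: state=(2.080, 2.840)
step 1 (dt=0.01): k1=(-2.769, 1.313), k2=(-2.762, 1.283), k3=(-2.762, 1.283), k4=(-2.755, 1.253); state += dt/6·(k1+2k2+2k3+k4)
t=0.010: state=(2.052, 2.853)
t=0.020: state=(2.025, 2.865)
t=0.030: state=(1.998, 2.877)
continuing one RK4 step at a time; state shown every 20 steps (Δt=0.2):
t=0.200: state=(1.569, 2.980)
t=0.400: state=(1.179, 2.897)
t=0.600: state=(0.911, 2.665)
t=0.800: state=(0.738, 2.364)
t=1.000: state=(0.631, 2.048)
t=1.200: state=(0.569, 1.750)
t=1.400: state=(0.539, 1.484)
t=1.600: state=(0.532, 1.255)
t=1.800: state=(0.545, 1.061)
t=2.000: state=(0.576, 0.901)
t=2.200: state=(0.624, 0.770)
t=2.400: state=(0.689, 0.664)
t=2.600: state=(0.774, 0.581)
t=2.800: state=(0.881, 0.516)
t=3.000: state=(1.012, 0.467)
t=3.200: state=(1.171, 0.434)
t=3.400: state=(1.362, 0.415)
t=3.600: state=(1.586, 0.410)
t=3.800: state=(1.846, 0.423)
t=4.000: state=(2.140, 0.457)
t=4.200: state=(2.461, 0.520)
t=4.400: state=(2.789, 0.626)
t=4.600: state=(3.089, 0.794)
t=4.800: state=(3.299, 1.052)
t=5.000: state=(3.338, 1.426)
t=5.090: state=(3.278, 1.632)
compare at T: x=3.278, y=1.632

largest component: x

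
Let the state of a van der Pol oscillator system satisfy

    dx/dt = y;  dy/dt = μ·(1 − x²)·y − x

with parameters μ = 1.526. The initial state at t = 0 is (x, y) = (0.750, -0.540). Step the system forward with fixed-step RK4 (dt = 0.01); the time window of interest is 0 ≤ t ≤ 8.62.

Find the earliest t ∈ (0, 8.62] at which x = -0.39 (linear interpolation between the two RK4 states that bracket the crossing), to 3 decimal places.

t = 0.895

t=0.000: state=(0.750, -0.540)
step 1 (dt=0.01): k1=(-0.540, -1.111), k2=(-0.546, -1.115), k3=(-0.546, -1.115), k4=(-0.551, -1.119); state += dt/6·(k1+2k2+2k3+k4)
t=0.010: state=(0.745, -0.551)
t=0.020: state=(0.739, -0.562)
t=0.030: state=(0.733, -0.574)
continuing one RK4 step at a time; state shown every 50 steps (Δt=0.5):
t=0.500: state=(0.313, -1.289)
t=0.890: state=(-0.378, -2.301)
next step: t=0.900: state=(-0.401, -2.327) — x has crossed -0.39
linear interpolation between t=0.890 (-0.37798) and t=0.900 (-0.40112) → t≈0.895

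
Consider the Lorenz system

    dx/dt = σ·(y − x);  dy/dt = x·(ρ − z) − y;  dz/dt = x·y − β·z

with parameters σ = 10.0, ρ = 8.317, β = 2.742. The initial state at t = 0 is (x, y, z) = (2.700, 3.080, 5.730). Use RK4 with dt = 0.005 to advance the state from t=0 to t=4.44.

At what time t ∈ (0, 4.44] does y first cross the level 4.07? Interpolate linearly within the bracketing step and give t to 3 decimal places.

t=0.000: state=(2.700, 3.080, 5.730)
step 1 (dt=0.005): k1=(3.800, 3.905, -7.396), k2=(3.803, 3.970, -7.289), k3=(3.804, 3.969, -7.290), k4=(3.808, 4.033, -7.183); state += dt/6·(k1+2k2+2k3+k4)
t=0.005: state=(2.719, 3.100, 5.694)
t=0.010: state=(2.738, 3.120, 5.658)
t=0.015: state=(2.757, 3.141, 5.624)
t=0.170: state=(3.481, 4.054, 5.099)
next step: t=0.175: state=(3.510, 4.090, 5.100) — y has crossed 4.07
linear interpolation between t=0.170 (4.05421) and t=0.175 (4.09008) → t≈0.172

t = 0.172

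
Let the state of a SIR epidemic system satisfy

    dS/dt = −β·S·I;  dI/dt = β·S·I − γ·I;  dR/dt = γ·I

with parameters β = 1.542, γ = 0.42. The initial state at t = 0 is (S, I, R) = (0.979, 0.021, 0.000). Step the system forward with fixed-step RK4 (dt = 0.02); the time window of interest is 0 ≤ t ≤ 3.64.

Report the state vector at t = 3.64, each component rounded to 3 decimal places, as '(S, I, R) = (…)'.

t=0.000: state=(0.979, 0.021, 0.000)
step 1 (dt=0.02): k1=(-0.032, 0.023, 0.009), k2=(-0.032, 0.023, 0.009), k3=(-0.032, 0.023, 0.009), k4=(-0.032, 0.023, 0.009); state += dt/6·(k1+2k2+2k3+k4)
t=0.020: state=(0.978, 0.021, 0.000)
t=0.040: state=(0.978, 0.022, 0.000)
t=0.060: state=(0.977, 0.022, 0.001)
continuing one RK4 step at a time; state shown every 10 steps (Δt=0.2):
t=0.200: state=(0.972, 0.026, 0.002)
t=0.400: state=(0.963, 0.032, 0.004)
t=0.600: state=(0.953, 0.040, 0.007)
t=0.800: state=(0.940, 0.049, 0.011)
t=1.000: state=(0.924, 0.060, 0.016)
t=1.200: state=(0.905, 0.073, 0.021)
t=1.400: state=(0.883, 0.089, 0.028)
t=1.600: state=(0.857, 0.107, 0.036)
t=1.800: state=(0.826, 0.128, 0.046)
t=2.000: state=(0.792, 0.151, 0.058)
t=2.200: state=(0.753, 0.176, 0.072)
t=2.400: state=(0.710, 0.202, 0.087)
t=2.600: state=(0.664, 0.230, 0.106)
t=2.800: state=(0.616, 0.258, 0.126)
t=3.000: state=(0.567, 0.284, 0.149)
t=3.200: state=(0.517, 0.309, 0.174)
t=3.400: state=(0.469, 0.331, 0.201)
t=3.600: state=(0.422, 0.349, 0.229)
t=3.640: state=(0.413, 0.352, 0.235)

(S, I, R) = (0.413, 0.352, 0.235)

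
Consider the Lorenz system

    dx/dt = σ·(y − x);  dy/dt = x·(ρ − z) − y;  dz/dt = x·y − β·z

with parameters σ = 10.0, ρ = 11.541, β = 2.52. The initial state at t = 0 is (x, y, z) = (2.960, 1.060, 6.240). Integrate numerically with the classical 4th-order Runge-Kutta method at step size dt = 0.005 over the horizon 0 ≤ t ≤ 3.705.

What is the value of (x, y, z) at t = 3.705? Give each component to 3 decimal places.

(x, y, z) = (5.617, 5.213, 11.648)

t=0.000: state=(2.960, 1.060, 6.240)
step 1 (dt=0.005): k1=(-19.000, 14.631, -12.587), k2=(-18.159, 14.434, -12.452), k3=(-18.185, 14.445, -12.452), k4=(-17.368, 14.255, -12.319); state += dt/6·(k1+2k2+2k3+k4)
t=0.005: state=(2.869, 1.132, 6.178)
t=0.010: state=(2.786, 1.203, 6.117)
t=0.015: state=(2.711, 1.271, 6.057)
continuing one RK4 step at a time; state shown every 40 steps (Δt=0.2):
t=0.200: state=(2.746, 3.625, 4.696)
t=0.400: state=(5.642, 7.521, 6.657)
t=0.600: state=(7.991, 7.611, 13.655)
t=0.800: state=(4.750, 2.933, 13.327)
t=1.000: state=(2.738, 2.481, 9.369)
t=1.200: state=(3.211, 3.872, 7.064)
t=1.400: state=(5.225, 6.479, 7.791)
t=1.600: state=(7.019, 7.122, 11.999)
t=1.800: state=(5.423, 4.187, 12.860)
t=2.000: state=(3.716, 3.367, 10.191)
t=2.200: state=(3.912, 4.393, 8.371)
t=2.400: state=(5.338, 6.157, 8.983)
t=2.600: state=(6.351, 6.335, 11.590)
t=2.800: state=(5.329, 4.571, 12.033)
t=3.000: state=(4.246, 4.021, 10.293)
t=3.200: state=(4.438, 4.808, 9.140)
t=3.400: state=(5.421, 5.918, 9.770)
t=3.600: state=(5.900, 5.797, 11.353)
t=3.705: state=(5.617, 5.213, 11.648)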